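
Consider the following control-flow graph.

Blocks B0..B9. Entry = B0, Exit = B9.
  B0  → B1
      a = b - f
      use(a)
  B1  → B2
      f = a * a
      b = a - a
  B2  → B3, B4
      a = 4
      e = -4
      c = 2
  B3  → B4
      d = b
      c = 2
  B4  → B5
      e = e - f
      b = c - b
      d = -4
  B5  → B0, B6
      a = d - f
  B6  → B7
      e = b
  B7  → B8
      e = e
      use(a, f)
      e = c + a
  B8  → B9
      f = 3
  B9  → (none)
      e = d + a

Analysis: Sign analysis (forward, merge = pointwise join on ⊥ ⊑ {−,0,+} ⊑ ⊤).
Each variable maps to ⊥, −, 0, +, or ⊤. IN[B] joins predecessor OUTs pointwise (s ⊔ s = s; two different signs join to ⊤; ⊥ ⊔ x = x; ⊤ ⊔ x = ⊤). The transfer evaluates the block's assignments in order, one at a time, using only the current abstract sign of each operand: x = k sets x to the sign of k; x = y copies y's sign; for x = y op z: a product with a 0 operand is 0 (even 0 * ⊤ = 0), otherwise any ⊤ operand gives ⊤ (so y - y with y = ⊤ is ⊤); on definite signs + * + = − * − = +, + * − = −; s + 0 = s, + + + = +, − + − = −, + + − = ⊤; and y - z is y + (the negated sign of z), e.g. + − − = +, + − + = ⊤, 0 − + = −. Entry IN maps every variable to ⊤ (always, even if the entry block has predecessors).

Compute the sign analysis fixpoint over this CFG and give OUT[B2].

Answer: {a: +, b: ⊤, c: +, d: ⊤, e: -, f: ⊤}

Working:
Converged values:
  B0:   IN=(all ⊤)   OUT=(all ⊤)
  B1:   IN=(all ⊤)   OUT=(all ⊤)
  B2:   IN=(all ⊤)   OUT={a:+, c:+, e:-; rest ⊤}
  B3:   IN={a:+, c:+, e:-; rest ⊤}   OUT={a:+, c:+, e:-; rest ⊤}
  B4:   IN={a:+, c:+, e:-; rest ⊤}   OUT={a:+, c:+, d:-; rest ⊤}
  B5:   IN={a:+, c:+, d:-; rest ⊤}   OUT={c:+, d:-; rest ⊤}
  B6:   IN={c:+, d:-; rest ⊤}   OUT={c:+, d:-; rest ⊤}
  B7:   IN={c:+, d:-; rest ⊤}   OUT={c:+, d:-; rest ⊤}
  B8:   IN={c:+, d:-; rest ⊤}   OUT={c:+, d:-, f:+; rest ⊤}
  B9:   IN={c:+, d:-, f:+; rest ⊤}   OUT={c:+, d:-, f:+; rest ⊤}

Merge at B2: IN[B2] = OUT[B1] = {a: ⊤, b: ⊤, c: ⊤, d: ⊤, e: ⊤, f: ⊤}
Applying B2's transfer function to that IN value gives OUT[B2] (row B2 above).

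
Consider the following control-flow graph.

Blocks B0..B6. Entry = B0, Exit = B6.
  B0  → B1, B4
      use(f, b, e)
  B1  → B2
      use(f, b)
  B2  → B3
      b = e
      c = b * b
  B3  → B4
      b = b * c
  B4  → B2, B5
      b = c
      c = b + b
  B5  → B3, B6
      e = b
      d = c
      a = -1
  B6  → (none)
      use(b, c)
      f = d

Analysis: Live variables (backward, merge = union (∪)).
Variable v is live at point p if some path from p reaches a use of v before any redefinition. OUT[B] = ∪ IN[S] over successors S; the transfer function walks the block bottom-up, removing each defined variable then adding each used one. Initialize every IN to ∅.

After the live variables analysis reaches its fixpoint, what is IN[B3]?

Converged values:
  B0:  IN={b, c, e, f}  OUT={b, c, e, f}
  B1:  IN={b, e, f}  OUT={e}
  B2:  IN={e}  OUT={b, c, e}
  B3:  IN={b, c, e}  OUT={c, e}
  B4:  IN={c, e}  OUT={b, c, e}
  B5:  IN={b, c}  OUT={b, c, d, e}
  B6:  IN={b, c, d}  OUT={}

Merge at B3: OUT[B3] = IN[B4] = {c, e}
Applying B3's transfer function to that OUT value gives IN[B3] (row B3 above).

Answer: {b, c, e}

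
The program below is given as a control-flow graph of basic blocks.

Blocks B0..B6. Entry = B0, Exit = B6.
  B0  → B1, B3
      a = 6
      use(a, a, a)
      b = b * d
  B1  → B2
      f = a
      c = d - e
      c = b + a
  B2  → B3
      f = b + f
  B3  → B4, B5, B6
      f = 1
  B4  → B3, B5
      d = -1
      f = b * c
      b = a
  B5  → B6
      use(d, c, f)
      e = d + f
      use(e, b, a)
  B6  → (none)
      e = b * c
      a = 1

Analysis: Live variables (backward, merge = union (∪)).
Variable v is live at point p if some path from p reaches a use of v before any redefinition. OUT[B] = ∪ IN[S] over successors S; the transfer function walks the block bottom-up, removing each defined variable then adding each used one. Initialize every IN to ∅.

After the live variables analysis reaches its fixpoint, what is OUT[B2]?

Fixpoint table:
  B0:   IN={b, c, d, e}   OUT={a, b, c, d, e}
  B1:   IN={a, b, d, e}   OUT={a, b, c, d, f}
  B2:   IN={a, b, c, d, f}   OUT={a, b, c, d}
  B3:   IN={a, b, c, d}   OUT={a, b, c, d, f}
  B4:   IN={a, b, c}   OUT={a, b, c, d, f}
  B5:   IN={a, b, c, d, f}   OUT={b, c}
  B6:   IN={b, c}   OUT={}

Merge at B2: OUT[B2] = IN[B3] = {a, b, c, d}

Answer: {a, b, c, d}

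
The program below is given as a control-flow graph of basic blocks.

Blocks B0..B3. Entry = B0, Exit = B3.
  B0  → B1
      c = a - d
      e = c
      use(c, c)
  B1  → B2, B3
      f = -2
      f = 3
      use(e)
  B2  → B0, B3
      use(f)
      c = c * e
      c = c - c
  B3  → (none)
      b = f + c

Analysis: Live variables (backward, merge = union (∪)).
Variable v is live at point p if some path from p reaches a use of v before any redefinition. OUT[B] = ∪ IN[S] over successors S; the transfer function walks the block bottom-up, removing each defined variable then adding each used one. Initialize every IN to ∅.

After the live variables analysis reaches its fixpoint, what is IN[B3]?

Answer: {c, f}

Derivation:
Converged values:
  B0:   IN={a, d}   OUT={a, c, d, e}
  B1:   IN={a, c, d, e}   OUT={a, c, d, e, f}
  B2:   IN={a, c, d, e, f}   OUT={a, c, d, f}
  B3:   IN={c, f}   OUT={}

B3 is the boundary node: OUT[B3] = {}
Applying B3's transfer function to that OUT value gives IN[B3] (row B3 above).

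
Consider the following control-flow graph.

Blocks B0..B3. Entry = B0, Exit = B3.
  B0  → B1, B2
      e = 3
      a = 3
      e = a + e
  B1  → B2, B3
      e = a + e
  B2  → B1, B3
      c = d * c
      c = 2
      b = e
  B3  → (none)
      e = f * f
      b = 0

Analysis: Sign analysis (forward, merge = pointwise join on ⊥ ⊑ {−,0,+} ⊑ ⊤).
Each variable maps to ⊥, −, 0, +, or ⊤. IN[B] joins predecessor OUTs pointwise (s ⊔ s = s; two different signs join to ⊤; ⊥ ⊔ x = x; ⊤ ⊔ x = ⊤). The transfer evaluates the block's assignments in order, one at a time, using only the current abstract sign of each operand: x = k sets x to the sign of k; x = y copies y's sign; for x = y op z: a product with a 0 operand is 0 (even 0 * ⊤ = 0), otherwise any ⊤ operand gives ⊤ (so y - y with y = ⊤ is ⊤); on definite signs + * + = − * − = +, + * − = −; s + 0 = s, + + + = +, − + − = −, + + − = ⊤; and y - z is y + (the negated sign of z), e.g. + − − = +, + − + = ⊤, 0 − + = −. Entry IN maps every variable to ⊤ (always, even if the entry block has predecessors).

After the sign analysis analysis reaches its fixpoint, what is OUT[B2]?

Answer: {a: +, b: +, c: +, d: ⊤, e: +, f: ⊤}

Derivation:
Per-block solution:
  B0:  IN=(all ⊤)  OUT={a:+, e:+; rest ⊤}
  B1:  IN={a:+, e:+; rest ⊤}  OUT={a:+, e:+; rest ⊤}
  B2:  IN={a:+, e:+; rest ⊤}  OUT={a:+, b:+, c:+, e:+; rest ⊤}
  B3:  IN={a:+, e:+; rest ⊤}  OUT={a:+, b:0; rest ⊤}

Merge at B2: IN[B2] = OUT[B0] ⊔ OUT[B1] = {a: +, b: ⊤, c: ⊤, d: ⊤, e: +, f: ⊤}
Applying B2's transfer function to that IN value gives OUT[B2] (row B2 above).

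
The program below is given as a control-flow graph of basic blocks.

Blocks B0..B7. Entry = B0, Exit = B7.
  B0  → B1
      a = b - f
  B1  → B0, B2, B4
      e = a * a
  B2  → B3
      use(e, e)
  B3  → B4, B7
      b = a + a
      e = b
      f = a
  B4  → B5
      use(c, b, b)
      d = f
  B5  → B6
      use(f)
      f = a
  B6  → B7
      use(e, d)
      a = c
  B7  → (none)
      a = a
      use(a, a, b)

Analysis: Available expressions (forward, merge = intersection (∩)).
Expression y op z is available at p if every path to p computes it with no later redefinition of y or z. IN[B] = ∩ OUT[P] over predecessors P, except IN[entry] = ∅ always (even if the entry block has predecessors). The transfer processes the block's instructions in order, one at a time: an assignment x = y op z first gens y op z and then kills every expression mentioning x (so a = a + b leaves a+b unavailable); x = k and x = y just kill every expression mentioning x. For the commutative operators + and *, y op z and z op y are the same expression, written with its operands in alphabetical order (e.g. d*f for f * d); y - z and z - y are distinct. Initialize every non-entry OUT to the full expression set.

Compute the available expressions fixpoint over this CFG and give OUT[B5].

Answer: {a*a}

Trace:
Converged values:
  B0: | IN={} | OUT={b-f}
  B1: | IN={b-f} | OUT={a*a, b-f}
  B2: | IN={a*a, b-f} | OUT={a*a, b-f}
  B3: | IN={a*a, b-f} | OUT={a*a, a+a}
  B4: | IN={a*a} | OUT={a*a}
  B5: | IN={a*a} | OUT={a*a}
  B6: | IN={a*a} | OUT={}
  B7: | IN={} | OUT={}

Merge at B5: IN[B5] = OUT[B4] = {a*a}
Applying B5's transfer function to that IN value gives OUT[B5] (row B5 above).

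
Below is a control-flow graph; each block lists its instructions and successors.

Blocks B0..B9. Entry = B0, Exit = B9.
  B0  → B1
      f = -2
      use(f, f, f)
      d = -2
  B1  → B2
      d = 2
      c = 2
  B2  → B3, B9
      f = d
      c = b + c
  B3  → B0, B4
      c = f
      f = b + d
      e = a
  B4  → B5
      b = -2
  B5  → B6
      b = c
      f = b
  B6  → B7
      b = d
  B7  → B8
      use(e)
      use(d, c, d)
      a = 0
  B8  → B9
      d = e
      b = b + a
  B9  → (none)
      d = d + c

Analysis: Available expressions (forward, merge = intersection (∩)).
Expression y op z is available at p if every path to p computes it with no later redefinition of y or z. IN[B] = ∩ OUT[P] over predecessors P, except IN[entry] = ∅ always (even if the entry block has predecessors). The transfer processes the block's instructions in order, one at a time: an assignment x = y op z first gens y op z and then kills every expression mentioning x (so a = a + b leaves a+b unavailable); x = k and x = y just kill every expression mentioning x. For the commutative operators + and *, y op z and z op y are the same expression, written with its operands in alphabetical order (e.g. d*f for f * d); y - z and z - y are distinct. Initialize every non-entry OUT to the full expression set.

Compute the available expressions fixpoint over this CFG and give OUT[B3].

Converged values:
  B0:  IN={}  OUT={}
  B1:  IN={}  OUT={}
  B2:  IN={}  OUT={}
  B3:  IN={}  OUT={b+d}
  B4:  IN={b+d}  OUT={}
  B5:  IN={}  OUT={}
  B6:  IN={}  OUT={}
  B7:  IN={}  OUT={}
  B8:  IN={}  OUT={}
  B9:  IN={}  OUT={}

Merge at B3: IN[B3] = OUT[B2] = {}
Applying B3's transfer function to that IN value gives OUT[B3] (row B3 above).

Answer: {b+d}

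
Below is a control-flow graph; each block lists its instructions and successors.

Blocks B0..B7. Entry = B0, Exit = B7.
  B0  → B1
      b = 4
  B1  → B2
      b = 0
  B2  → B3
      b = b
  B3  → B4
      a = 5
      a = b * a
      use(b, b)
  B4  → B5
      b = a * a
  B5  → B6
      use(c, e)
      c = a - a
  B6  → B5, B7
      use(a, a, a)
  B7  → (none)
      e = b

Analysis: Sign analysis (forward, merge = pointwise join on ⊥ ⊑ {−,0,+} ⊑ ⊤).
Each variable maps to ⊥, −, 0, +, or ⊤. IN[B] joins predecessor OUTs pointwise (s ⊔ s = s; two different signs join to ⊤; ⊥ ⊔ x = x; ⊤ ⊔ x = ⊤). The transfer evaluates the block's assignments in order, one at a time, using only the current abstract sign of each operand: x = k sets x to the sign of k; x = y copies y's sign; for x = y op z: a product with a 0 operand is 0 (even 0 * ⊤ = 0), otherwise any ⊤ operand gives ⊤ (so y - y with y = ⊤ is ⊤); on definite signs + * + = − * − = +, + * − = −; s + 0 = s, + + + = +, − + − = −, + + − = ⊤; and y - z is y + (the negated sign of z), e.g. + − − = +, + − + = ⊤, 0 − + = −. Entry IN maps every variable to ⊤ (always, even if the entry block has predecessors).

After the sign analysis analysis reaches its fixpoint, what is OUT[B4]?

Answer: {a: 0, b: 0, c: ⊤, d: ⊤, e: ⊤, f: ⊤}

Trace:
Per-block solution:
  B0:  IN=(all ⊤)  OUT={b:+; rest ⊤}
  B1:  IN={b:+; rest ⊤}  OUT={b:0; rest ⊤}
  B2:  IN={b:0; rest ⊤}  OUT={b:0; rest ⊤}
  B3:  IN={b:0; rest ⊤}  OUT={a:0, b:0; rest ⊤}
  B4:  IN={a:0, b:0; rest ⊤}  OUT={a:0, b:0; rest ⊤}
  B5:  IN={a:0, b:0; rest ⊤}  OUT={a:0, b:0, c:0; rest ⊤}
  B6:  IN={a:0, b:0, c:0; rest ⊤}  OUT={a:0, b:0, c:0; rest ⊤}
  B7:  IN={a:0, b:0, c:0; rest ⊤}  OUT={a:0, b:0, c:0, e:0; rest ⊤}

Merge at B4: IN[B4] = OUT[B3] = {a: 0, b: 0, c: ⊤, d: ⊤, e: ⊤, f: ⊤}
Applying B4's transfer function to that IN value gives OUT[B4] (row B4 above).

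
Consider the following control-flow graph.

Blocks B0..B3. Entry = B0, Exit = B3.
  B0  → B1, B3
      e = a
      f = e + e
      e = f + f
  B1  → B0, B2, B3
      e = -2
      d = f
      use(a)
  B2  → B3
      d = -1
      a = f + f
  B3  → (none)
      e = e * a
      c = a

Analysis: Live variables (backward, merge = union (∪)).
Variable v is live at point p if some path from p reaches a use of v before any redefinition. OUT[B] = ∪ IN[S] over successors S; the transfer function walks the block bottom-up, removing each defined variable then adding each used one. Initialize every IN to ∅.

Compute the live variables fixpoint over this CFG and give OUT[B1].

Answer: {a, e, f}

Derivation:
Per-block solution:
  B0:   IN={a}   OUT={a, e, f}
  B1:   IN={a, f}   OUT={a, e, f}
  B2:   IN={e, f}   OUT={a, e}
  B3:   IN={a, e}   OUT={}

Merge at B1: OUT[B1] = IN[B0] ⊔ IN[B2] ⊔ IN[B3] = {a, e, f}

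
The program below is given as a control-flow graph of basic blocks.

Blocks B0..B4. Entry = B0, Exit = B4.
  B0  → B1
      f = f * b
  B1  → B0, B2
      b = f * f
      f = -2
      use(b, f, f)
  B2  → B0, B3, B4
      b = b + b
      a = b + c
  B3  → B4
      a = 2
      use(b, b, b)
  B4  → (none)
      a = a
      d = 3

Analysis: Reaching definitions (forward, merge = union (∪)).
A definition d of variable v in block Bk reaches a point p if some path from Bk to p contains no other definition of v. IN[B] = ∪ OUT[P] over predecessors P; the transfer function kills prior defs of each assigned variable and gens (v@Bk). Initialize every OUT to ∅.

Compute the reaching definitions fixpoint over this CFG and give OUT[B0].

Answer: {a@B2, b@B1, b@B2, f@B0}

Derivation:
Per-block solution:
  B0:  IN={a@B2, b@B1, b@B2, f@B1}  OUT={a@B2, b@B1, b@B2, f@B0}
  B1:  IN={a@B2, b@B1, b@B2, f@B0}  OUT={a@B2, b@B1, f@B1}
  B2:  IN={a@B2, b@B1, f@B1}  OUT={a@B2, b@B2, f@B1}
  B3:  IN={a@B2, b@B2, f@B1}  OUT={a@B3, b@B2, f@B1}
  B4:  IN={a@B2, a@B3, b@B2, f@B1}  OUT={a@B4, b@B2, d@B4, f@B1}

Merge at B0 (entry node, so the boundary value {} is joined with the incoming edge(s)): IN[B0] = {} ⊔ OUT[B1] ⊔ OUT[B2] = {a@B2, b@B1, b@B2, f@B1}
Applying B0's transfer function to that IN value gives OUT[B0] (row B0 above).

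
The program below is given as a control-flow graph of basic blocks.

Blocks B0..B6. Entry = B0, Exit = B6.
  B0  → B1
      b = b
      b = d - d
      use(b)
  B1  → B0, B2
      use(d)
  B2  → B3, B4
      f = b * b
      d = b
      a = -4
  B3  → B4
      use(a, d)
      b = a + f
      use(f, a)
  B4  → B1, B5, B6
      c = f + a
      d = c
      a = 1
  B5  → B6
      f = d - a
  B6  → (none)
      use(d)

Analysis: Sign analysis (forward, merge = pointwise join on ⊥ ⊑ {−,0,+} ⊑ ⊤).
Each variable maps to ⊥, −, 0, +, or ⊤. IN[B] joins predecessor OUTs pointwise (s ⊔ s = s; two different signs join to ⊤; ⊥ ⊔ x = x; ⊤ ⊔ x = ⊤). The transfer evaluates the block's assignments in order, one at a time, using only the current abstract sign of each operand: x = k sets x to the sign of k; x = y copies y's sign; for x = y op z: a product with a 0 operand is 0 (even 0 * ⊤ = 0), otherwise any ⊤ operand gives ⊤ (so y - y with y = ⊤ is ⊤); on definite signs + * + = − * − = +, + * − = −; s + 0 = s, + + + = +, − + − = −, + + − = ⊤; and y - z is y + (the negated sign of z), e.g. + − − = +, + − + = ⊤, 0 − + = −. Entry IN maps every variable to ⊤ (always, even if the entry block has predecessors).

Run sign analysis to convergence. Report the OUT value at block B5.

Fixpoint table:
  B0:  IN=(all ⊤)  OUT=(all ⊤)
  B1:  IN=(all ⊤)  OUT=(all ⊤)
  B2:  IN=(all ⊤)  OUT={a:-; rest ⊤}
  B3:  IN={a:-; rest ⊤}  OUT={a:-; rest ⊤}
  B4:  IN={a:-; rest ⊤}  OUT={a:+; rest ⊤}
  B5:  IN={a:+; rest ⊤}  OUT={a:+; rest ⊤}
  B6:  IN={a:+; rest ⊤}  OUT={a:+; rest ⊤}

Merge at B5: IN[B5] = OUT[B4] = {a: +, b: ⊤, c: ⊤, d: ⊤, e: ⊤, f: ⊤}
Applying B5's transfer function to that IN value gives OUT[B5] (row B5 above).

Answer: {a: +, b: ⊤, c: ⊤, d: ⊤, e: ⊤, f: ⊤}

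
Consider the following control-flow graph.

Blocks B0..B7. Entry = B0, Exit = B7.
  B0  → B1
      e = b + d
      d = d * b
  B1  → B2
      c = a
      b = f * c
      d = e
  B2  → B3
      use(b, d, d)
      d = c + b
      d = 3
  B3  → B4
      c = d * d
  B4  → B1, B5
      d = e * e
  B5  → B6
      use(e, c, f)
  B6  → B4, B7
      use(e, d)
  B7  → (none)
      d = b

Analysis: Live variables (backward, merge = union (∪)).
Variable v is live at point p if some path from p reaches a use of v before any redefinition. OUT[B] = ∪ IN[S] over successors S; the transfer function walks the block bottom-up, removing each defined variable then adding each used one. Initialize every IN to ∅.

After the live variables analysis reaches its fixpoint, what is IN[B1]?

Converged values:
  B0:  IN={a, b, d, f}  OUT={a, e, f}
  B1:  IN={a, e, f}  OUT={a, b, c, d, e, f}
  B2:  IN={a, b, c, d, e, f}  OUT={a, b, d, e, f}
  B3:  IN={a, b, d, e, f}  OUT={a, b, c, e, f}
  B4:  IN={a, b, c, e, f}  OUT={a, b, c, d, e, f}
  B5:  IN={a, b, c, d, e, f}  OUT={a, b, c, d, e, f}
  B6:  IN={a, b, c, d, e, f}  OUT={a, b, c, e, f}
  B7:  IN={b}  OUT={}

Merge at B1: OUT[B1] = IN[B2] = {a, b, c, d, e, f}
Applying B1's transfer function to that OUT value gives IN[B1] (row B1 above).

Answer: {a, e, f}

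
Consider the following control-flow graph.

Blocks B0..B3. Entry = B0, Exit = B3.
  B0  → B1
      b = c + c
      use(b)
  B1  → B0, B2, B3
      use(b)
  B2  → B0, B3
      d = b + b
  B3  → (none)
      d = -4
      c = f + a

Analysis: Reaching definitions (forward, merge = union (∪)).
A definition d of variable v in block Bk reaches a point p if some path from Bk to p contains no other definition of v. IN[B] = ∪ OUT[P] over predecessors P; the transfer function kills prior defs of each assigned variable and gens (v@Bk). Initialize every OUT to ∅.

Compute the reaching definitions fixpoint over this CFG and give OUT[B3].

Converged values:
  B0:   IN={b@B0, d@B2}   OUT={b@B0, d@B2}
  B1:   IN={b@B0, d@B2}   OUT={b@B0, d@B2}
  B2:   IN={b@B0, d@B2}   OUT={b@B0, d@B2}
  B3:   IN={b@B0, d@B2}   OUT={b@B0, c@B3, d@B3}

Merge at B3: IN[B3] = OUT[B1] ⊔ OUT[B2] = {b@B0, d@B2}
Applying B3's transfer function to that IN value gives OUT[B3] (row B3 above).

Answer: {b@B0, c@B3, d@B3}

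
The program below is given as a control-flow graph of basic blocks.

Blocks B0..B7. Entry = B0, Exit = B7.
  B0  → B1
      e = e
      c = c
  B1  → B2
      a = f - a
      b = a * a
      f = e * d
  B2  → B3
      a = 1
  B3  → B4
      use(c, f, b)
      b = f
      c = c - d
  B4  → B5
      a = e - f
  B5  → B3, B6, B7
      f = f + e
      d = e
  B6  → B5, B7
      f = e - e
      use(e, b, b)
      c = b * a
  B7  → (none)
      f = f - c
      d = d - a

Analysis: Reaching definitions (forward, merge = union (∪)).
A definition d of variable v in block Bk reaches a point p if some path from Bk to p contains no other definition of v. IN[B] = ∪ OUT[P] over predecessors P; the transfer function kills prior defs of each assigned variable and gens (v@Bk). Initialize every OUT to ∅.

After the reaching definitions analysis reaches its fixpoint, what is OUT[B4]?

Answer: {a@B4, b@B3, c@B3, d@B5, e@B0, f@B1, f@B5}

Working:
Fixpoint table:
  B0:   IN={}   OUT={c@B0, e@B0}
  B1:   IN={c@B0, e@B0}   OUT={a@B1, b@B1, c@B0, e@B0, f@B1}
  B2:   IN={a@B1, b@B1, c@B0, e@B0, f@B1}   OUT={a@B2, b@B1, c@B0, e@B0, f@B1}
  B3:   IN={a@B2, a@B4, b@B1, b@B3, c@B0, c@B3, c@B6, d@B5, e@B0, f@B1, f@B5}   OUT={a@B2, a@B4, b@B3, c@B3, d@B5, e@B0, f@B1, f@B5}
  B4:   IN={a@B2, a@B4, b@B3, c@B3, d@B5, e@B0, f@B1, f@B5}   OUT={a@B4, b@B3, c@B3, d@B5, e@B0, f@B1, f@B5}
  B5:   IN={a@B4, b@B3, c@B3, c@B6, d@B5, e@B0, f@B1, f@B5, f@B6}   OUT={a@B4, b@B3, c@B3, c@B6, d@B5, e@B0, f@B5}
  B6:   IN={a@B4, b@B3, c@B3, c@B6, d@B5, e@B0, f@B5}   OUT={a@B4, b@B3, c@B6, d@B5, e@B0, f@B6}
  B7:   IN={a@B4, b@B3, c@B3, c@B6, d@B5, e@B0, f@B5, f@B6}   OUT={a@B4, b@B3, c@B3, c@B6, d@B7, e@B0, f@B7}

Merge at B4: IN[B4] = OUT[B3] = {a@B2, a@B4, b@B3, c@B3, d@B5, e@B0, f@B1, f@B5}
Applying B4's transfer function to that IN value gives OUT[B4] (row B4 above).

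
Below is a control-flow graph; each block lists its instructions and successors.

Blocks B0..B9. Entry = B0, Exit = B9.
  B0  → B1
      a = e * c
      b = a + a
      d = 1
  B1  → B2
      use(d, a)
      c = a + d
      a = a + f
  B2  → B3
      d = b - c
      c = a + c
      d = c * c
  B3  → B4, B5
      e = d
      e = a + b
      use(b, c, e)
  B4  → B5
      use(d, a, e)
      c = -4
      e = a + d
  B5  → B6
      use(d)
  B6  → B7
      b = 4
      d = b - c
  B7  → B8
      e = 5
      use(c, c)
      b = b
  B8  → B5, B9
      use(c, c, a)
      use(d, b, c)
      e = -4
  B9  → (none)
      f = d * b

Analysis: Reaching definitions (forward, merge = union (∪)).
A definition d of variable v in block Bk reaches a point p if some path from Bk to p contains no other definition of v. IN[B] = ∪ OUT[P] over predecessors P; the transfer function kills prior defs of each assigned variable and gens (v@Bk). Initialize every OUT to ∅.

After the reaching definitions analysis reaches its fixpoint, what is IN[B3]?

Answer: {a@B1, b@B0, c@B2, d@B2}

Trace:
Per-block solution:
  B0: | IN={} | OUT={a@B0, b@B0, d@B0}
  B1: | IN={a@B0, b@B0, d@B0} | OUT={a@B1, b@B0, c@B1, d@B0}
  B2: | IN={a@B1, b@B0, c@B1, d@B0} | OUT={a@B1, b@B0, c@B2, d@B2}
  B3: | IN={a@B1, b@B0, c@B2, d@B2} | OUT={a@B1, b@B0, c@B2, d@B2, e@B3}
  B4: | IN={a@B1, b@B0, c@B2, d@B2, e@B3} | OUT={a@B1, b@B0, c@B4, d@B2, e@B4}
  B5: | IN={a@B1, b@B0, b@B7, c@B2, c@B4, d@B2, d@B6, e@B3, e@B4, e@B8} | OUT={a@B1, b@B0, b@B7, c@B2, c@B4, d@B2, d@B6, e@B3, e@B4, e@B8}
  B6: | IN={a@B1, b@B0, b@B7, c@B2, c@B4, d@B2, d@B6, e@B3, e@B4, e@B8} | OUT={a@B1, b@B6, c@B2, c@B4, d@B6, e@B3, e@B4, e@B8}
  B7: | IN={a@B1, b@B6, c@B2, c@B4, d@B6, e@B3, e@B4, e@B8} | OUT={a@B1, b@B7, c@B2, c@B4, d@B6, e@B7}
  B8: | IN={a@B1, b@B7, c@B2, c@B4, d@B6, e@B7} | OUT={a@B1, b@B7, c@B2, c@B4, d@B6, e@B8}
  B9: | IN={a@B1, b@B7, c@B2, c@B4, d@B6, e@B8} | OUT={a@B1, b@B7, c@B2, c@B4, d@B6, e@B8, f@B9}

Merge at B3: IN[B3] = OUT[B2] = {a@B1, b@B0, c@B2, d@B2}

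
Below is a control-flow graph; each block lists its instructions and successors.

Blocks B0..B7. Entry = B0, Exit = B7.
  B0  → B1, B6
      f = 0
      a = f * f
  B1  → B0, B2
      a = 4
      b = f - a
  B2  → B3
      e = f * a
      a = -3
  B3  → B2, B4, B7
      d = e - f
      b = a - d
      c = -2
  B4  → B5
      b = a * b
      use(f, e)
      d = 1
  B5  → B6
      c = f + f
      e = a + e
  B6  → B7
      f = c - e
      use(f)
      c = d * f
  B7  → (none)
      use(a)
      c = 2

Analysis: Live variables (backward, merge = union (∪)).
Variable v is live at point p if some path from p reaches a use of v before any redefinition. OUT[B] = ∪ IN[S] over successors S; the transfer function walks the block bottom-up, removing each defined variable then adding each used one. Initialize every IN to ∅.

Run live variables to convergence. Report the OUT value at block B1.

Answer: {a, c, d, e, f}

Working:
Converged values:
  B0: | IN={c, d, e} | OUT={a, c, d, e, f}
  B1: | IN={c, d, e, f} | OUT={a, c, d, e, f}
  B2: | IN={a, f} | OUT={a, e, f}
  B3: | IN={a, e, f} | OUT={a, b, e, f}
  B4: | IN={a, b, e, f} | OUT={a, d, e, f}
  B5: | IN={a, d, e, f} | OUT={a, c, d, e}
  B6: | IN={a, c, d, e} | OUT={a}
  B7: | IN={a} | OUT={}

Merge at B1: OUT[B1] = IN[B0] ⊔ IN[B2] = {a, c, d, e, f}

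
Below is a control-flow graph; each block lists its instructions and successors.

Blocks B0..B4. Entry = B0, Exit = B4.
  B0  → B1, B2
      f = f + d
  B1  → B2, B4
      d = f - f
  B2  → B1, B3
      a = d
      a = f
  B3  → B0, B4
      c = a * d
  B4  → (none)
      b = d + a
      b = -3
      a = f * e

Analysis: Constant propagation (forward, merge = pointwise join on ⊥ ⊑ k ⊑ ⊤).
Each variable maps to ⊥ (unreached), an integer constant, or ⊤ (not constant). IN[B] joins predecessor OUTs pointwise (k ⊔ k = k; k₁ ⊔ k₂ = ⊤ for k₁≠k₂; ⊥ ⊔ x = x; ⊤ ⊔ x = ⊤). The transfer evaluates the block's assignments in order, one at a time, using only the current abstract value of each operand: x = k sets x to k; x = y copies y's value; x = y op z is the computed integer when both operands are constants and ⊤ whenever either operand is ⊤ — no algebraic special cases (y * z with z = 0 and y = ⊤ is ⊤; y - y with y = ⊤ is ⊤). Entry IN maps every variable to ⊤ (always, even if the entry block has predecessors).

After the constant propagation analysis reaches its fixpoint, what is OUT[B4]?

Converged values:
  B0:   IN=(all ⊤)   OUT=(all ⊤)
  B1:   IN=(all ⊤)   OUT=(all ⊤)
  B2:   IN=(all ⊤)   OUT=(all ⊤)
  B3:   IN=(all ⊤)   OUT=(all ⊤)
  B4:   IN=(all ⊤)   OUT={b:-3; rest ⊤}

Merge at B4: IN[B4] = OUT[B1] ⊔ OUT[B3] = {a: ⊤, b: ⊤, c: ⊤, d: ⊤, e: ⊤, f: ⊤}
Applying B4's transfer function to that IN value gives OUT[B4] (row B4 above).

Answer: {a: ⊤, b: -3, c: ⊤, d: ⊤, e: ⊤, f: ⊤}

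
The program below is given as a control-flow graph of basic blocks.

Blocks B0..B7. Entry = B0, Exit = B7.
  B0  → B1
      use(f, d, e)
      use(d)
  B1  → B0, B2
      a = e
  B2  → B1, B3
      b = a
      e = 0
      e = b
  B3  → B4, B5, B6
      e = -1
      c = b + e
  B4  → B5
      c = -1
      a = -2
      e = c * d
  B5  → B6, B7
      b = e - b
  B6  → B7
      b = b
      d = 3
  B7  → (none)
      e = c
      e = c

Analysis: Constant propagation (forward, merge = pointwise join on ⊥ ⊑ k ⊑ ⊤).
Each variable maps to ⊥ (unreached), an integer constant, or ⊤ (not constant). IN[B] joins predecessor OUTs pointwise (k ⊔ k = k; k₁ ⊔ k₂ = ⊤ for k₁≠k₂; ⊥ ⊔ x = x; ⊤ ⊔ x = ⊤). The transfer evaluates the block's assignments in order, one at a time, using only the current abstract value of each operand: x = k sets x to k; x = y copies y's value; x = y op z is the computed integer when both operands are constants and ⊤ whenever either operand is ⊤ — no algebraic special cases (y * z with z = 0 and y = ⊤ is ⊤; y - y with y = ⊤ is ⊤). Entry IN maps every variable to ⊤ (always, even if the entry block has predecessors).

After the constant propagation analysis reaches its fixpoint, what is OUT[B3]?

Answer: {a: ⊤, b: ⊤, c: ⊤, d: ⊤, e: -1, f: ⊤}

Derivation:
Per-block solution:
  B0:  IN=(all ⊤)  OUT=(all ⊤)
  B1:  IN=(all ⊤)  OUT=(all ⊤)
  B2:  IN=(all ⊤)  OUT=(all ⊤)
  B3:  IN=(all ⊤)  OUT={e:-1; rest ⊤}
  B4:  IN={e:-1; rest ⊤}  OUT={a:-2, c:-1; rest ⊤}
  B5:  IN=(all ⊤)  OUT=(all ⊤)
  B6:  IN=(all ⊤)  OUT={d:3; rest ⊤}
  B7:  IN=(all ⊤)  OUT=(all ⊤)

Merge at B3: IN[B3] = OUT[B2] = {a: ⊤, b: ⊤, c: ⊤, d: ⊤, e: ⊤, f: ⊤}
Applying B3's transfer function to that IN value gives OUT[B3] (row B3 above).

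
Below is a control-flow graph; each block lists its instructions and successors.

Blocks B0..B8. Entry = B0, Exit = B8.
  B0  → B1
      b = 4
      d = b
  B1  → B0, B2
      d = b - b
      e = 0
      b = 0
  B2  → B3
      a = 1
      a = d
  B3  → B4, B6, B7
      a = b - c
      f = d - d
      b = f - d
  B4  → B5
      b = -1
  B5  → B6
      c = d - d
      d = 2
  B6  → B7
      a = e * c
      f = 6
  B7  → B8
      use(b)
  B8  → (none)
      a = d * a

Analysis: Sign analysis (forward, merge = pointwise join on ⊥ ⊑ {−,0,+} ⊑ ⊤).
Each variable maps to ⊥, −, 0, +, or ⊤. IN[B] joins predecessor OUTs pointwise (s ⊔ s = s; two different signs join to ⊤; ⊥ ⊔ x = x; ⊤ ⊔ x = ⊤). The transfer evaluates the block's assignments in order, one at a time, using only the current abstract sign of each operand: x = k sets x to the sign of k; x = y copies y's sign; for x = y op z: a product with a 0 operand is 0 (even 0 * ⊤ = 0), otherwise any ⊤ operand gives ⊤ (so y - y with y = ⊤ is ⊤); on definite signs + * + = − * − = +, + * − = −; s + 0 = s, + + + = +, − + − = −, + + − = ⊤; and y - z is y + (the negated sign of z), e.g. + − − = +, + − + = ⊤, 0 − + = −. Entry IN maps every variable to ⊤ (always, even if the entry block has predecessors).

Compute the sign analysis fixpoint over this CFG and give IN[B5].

Fixpoint table:
  B0: | IN=(all ⊤) | OUT={b:+, d:+; rest ⊤}
  B1: | IN={b:+, d:+; rest ⊤} | OUT={b:0, e:0; rest ⊤}
  B2: | IN={b:0, e:0; rest ⊤} | OUT={b:0, e:0; rest ⊤}
  B3: | IN={b:0, e:0; rest ⊤} | OUT={e:0; rest ⊤}
  B4: | IN={e:0; rest ⊤} | OUT={b:-, e:0; rest ⊤}
  B5: | IN={b:-, e:0; rest ⊤} | OUT={b:-, d:+, e:0; rest ⊤}
  B6: | IN={e:0; rest ⊤} | OUT={a:0, e:0, f:+; rest ⊤}
  B7: | IN={e:0; rest ⊤} | OUT={e:0; rest ⊤}
  B8: | IN={e:0; rest ⊤} | OUT={e:0; rest ⊤}

Merge at B5: IN[B5] = OUT[B4] = {a: ⊤, b: -, c: ⊤, d: ⊤, e: 0, f: ⊤}

Answer: {a: ⊤, b: -, c: ⊤, d: ⊤, e: 0, f: ⊤}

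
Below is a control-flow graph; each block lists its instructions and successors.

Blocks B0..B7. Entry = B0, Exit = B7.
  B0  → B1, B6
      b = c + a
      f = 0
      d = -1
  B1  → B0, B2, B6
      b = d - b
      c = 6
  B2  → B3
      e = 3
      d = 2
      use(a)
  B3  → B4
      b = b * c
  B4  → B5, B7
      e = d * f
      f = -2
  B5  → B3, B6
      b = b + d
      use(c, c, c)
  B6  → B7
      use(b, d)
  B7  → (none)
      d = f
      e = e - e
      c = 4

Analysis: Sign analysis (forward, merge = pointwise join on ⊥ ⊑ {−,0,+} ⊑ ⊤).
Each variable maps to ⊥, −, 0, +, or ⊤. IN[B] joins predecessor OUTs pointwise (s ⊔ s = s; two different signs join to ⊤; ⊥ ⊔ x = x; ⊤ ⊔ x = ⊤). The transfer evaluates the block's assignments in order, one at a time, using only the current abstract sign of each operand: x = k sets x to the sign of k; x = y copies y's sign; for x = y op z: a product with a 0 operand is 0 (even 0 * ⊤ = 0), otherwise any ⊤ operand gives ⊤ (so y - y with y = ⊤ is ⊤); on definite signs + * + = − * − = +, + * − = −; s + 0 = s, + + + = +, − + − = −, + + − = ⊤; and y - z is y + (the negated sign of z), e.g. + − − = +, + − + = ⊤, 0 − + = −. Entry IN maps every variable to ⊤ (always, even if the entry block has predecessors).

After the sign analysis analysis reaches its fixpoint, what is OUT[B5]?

Answer: {a: ⊤, b: ⊤, c: +, d: +, e: ⊤, f: -}

Working:
Converged values:
  B0:   IN=(all ⊤)   OUT={d:-, f:0; rest ⊤}
  B1:   IN={d:-, f:0; rest ⊤}   OUT={c:+, d:-, f:0; rest ⊤}
  B2:   IN={c:+, d:-, f:0; rest ⊤}   OUT={c:+, d:+, e:+, f:0; rest ⊤}
  B3:   IN={c:+, d:+; rest ⊤}   OUT={c:+, d:+; rest ⊤}
  B4:   IN={c:+, d:+; rest ⊤}   OUT={c:+, d:+, f:-; rest ⊤}
  B5:   IN={c:+, d:+, f:-; rest ⊤}   OUT={c:+, d:+, f:-; rest ⊤}
  B6:   IN=(all ⊤)   OUT=(all ⊤)
  B7:   IN=(all ⊤)   OUT={c:+; rest ⊤}

Merge at B5: IN[B5] = OUT[B4] = {a: ⊤, b: ⊤, c: +, d: +, e: ⊤, f: -}
Applying B5's transfer function to that IN value gives OUT[B5] (row B5 above).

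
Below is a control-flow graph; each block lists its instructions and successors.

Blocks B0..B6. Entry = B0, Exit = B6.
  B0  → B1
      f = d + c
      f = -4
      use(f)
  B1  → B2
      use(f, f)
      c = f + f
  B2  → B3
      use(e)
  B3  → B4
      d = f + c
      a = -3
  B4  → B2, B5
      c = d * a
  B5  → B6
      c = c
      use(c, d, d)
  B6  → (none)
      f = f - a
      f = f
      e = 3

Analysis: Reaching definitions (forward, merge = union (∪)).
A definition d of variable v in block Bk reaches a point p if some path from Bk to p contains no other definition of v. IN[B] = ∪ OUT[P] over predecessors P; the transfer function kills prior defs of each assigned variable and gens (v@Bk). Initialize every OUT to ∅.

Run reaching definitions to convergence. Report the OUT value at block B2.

Answer: {a@B3, c@B1, c@B4, d@B3, f@B0}

Trace:
Per-block solution:
  B0: | IN={} | OUT={f@B0}
  B1: | IN={f@B0} | OUT={c@B1, f@B0}
  B2: | IN={a@B3, c@B1, c@B4, d@B3, f@B0} | OUT={a@B3, c@B1, c@B4, d@B3, f@B0}
  B3: | IN={a@B3, c@B1, c@B4, d@B3, f@B0} | OUT={a@B3, c@B1, c@B4, d@B3, f@B0}
  B4: | IN={a@B3, c@B1, c@B4, d@B3, f@B0} | OUT={a@B3, c@B4, d@B3, f@B0}
  B5: | IN={a@B3, c@B4, d@B3, f@B0} | OUT={a@B3, c@B5, d@B3, f@B0}
  B6: | IN={a@B3, c@B5, d@B3, f@B0} | OUT={a@B3, c@B5, d@B3, e@B6, f@B6}

Merge at B2: IN[B2] = OUT[B1] ⊔ OUT[B4] = {a@B3, c@B1, c@B4, d@B3, f@B0}
Applying B2's transfer function to that IN value gives OUT[B2] (row B2 above).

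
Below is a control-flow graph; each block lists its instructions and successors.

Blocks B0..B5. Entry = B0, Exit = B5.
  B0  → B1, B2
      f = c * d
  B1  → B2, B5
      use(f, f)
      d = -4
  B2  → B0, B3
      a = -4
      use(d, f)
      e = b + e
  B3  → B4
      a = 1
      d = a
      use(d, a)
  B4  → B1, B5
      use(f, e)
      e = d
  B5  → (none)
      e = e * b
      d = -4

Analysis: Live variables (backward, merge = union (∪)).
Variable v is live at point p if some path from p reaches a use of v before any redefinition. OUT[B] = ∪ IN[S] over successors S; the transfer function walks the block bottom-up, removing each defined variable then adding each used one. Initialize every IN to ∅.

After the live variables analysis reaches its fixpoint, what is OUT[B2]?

Converged values:
  B0:   IN={b, c, d, e}   OUT={b, c, d, e, f}
  B1:   IN={b, c, e, f}   OUT={b, c, d, e, f}
  B2:   IN={b, c, d, e, f}   OUT={b, c, d, e, f}
  B3:   IN={b, c, e, f}   OUT={b, c, d, e, f}
  B4:   IN={b, c, d, e, f}   OUT={b, c, e, f}
  B5:   IN={b, e}   OUT={}

Merge at B2: OUT[B2] = IN[B0] ⊔ IN[B3] = {b, c, d, e, f}

Answer: {b, c, d, e, f}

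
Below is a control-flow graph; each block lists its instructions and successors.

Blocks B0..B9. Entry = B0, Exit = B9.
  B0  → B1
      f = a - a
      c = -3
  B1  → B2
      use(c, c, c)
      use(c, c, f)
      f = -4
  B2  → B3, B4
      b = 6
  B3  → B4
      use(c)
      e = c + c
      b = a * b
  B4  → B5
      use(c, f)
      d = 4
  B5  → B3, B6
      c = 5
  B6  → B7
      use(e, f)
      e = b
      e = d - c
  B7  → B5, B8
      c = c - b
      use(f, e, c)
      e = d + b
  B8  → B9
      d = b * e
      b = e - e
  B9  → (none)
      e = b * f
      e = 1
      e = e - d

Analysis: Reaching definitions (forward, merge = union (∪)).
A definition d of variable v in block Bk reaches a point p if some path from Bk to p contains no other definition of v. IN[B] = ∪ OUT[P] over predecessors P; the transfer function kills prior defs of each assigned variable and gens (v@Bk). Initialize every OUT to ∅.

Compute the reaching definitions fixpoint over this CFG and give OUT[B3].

Answer: {b@B3, c@B0, c@B5, d@B4, e@B3, f@B1}

Working:
Converged values:
  B0:   IN={}   OUT={c@B0, f@B0}
  B1:   IN={c@B0, f@B0}   OUT={c@B0, f@B1}
  B2:   IN={c@B0, f@B1}   OUT={b@B2, c@B0, f@B1}
  B3:   IN={b@B2, b@B3, c@B0, c@B5, d@B4, e@B3, e@B7, f@B1}   OUT={b@B3, c@B0, c@B5, d@B4, e@B3, f@B1}
  B4:   IN={b@B2, b@B3, c@B0, c@B5, d@B4, e@B3, f@B1}   OUT={b@B2, b@B3, c@B0, c@B5, d@B4, e@B3, f@B1}
  B5:   IN={b@B2, b@B3, c@B0, c@B5, c@B7, d@B4, e@B3, e@B7, f@B1}   OUT={b@B2, b@B3, c@B5, d@B4, e@B3, e@B7, f@B1}
  B6:   IN={b@B2, b@B3, c@B5, d@B4, e@B3, e@B7, f@B1}   OUT={b@B2, b@B3, c@B5, d@B4, e@B6, f@B1}
  B7:   IN={b@B2, b@B3, c@B5, d@B4, e@B6, f@B1}   OUT={b@B2, b@B3, c@B7, d@B4, e@B7, f@B1}
  B8:   IN={b@B2, b@B3, c@B7, d@B4, e@B7, f@B1}   OUT={b@B8, c@B7, d@B8, e@B7, f@B1}
  B9:   IN={b@B8, c@B7, d@B8, e@B7, f@B1}   OUT={b@B8, c@B7, d@B8, e@B9, f@B1}

Merge at B3: IN[B3] = OUT[B2] ⊔ OUT[B5] = {b@B2, b@B3, c@B0, c@B5, d@B4, e@B3, e@B7, f@B1}
Applying B3's transfer function to that IN value gives OUT[B3] (row B3 above).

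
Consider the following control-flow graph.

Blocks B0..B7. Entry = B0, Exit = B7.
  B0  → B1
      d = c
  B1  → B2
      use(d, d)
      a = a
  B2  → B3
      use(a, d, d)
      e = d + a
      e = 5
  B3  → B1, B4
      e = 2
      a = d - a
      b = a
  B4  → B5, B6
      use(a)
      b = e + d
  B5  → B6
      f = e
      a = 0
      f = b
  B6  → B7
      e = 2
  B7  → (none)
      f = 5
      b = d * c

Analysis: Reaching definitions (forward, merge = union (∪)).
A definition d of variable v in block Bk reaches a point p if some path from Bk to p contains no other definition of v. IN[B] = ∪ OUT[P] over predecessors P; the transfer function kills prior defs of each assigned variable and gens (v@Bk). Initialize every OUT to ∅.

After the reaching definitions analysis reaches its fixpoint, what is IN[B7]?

Fixpoint table:
  B0:   IN={}   OUT={d@B0}
  B1:   IN={a@B3, b@B3, d@B0, e@B3}   OUT={a@B1, b@B3, d@B0, e@B3}
  B2:   IN={a@B1, b@B3, d@B0, e@B3}   OUT={a@B1, b@B3, d@B0, e@B2}
  B3:   IN={a@B1, b@B3, d@B0, e@B2}   OUT={a@B3, b@B3, d@B0, e@B3}
  B4:   IN={a@B3, b@B3, d@B0, e@B3}   OUT={a@B3, b@B4, d@B0, e@B3}
  B5:   IN={a@B3, b@B4, d@B0, e@B3}   OUT={a@B5, b@B4, d@B0, e@B3, f@B5}
  B6:   IN={a@B3, a@B5, b@B4, d@B0, e@B3, f@B5}   OUT={a@B3, a@B5, b@B4, d@B0, e@B6, f@B5}
  B7:   IN={a@B3, a@B5, b@B4, d@B0, e@B6, f@B5}   OUT={a@B3, a@B5, b@B7, d@B0, e@B6, f@B7}

Merge at B7: IN[B7] = OUT[B6] = {a@B3, a@B5, b@B4, d@B0, e@B6, f@B5}

Answer: {a@B3, a@B5, b@B4, d@B0, e@B6, f@B5}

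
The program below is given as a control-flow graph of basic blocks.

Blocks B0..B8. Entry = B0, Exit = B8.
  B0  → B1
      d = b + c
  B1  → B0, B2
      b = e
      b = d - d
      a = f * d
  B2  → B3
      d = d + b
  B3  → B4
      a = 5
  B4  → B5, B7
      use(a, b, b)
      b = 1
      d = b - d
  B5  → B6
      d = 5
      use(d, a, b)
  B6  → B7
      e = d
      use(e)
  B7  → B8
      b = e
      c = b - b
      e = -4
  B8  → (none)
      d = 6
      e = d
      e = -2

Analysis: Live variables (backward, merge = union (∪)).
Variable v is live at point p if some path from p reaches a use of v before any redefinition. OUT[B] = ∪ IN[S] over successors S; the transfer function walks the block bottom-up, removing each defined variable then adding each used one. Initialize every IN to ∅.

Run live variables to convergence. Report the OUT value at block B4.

Per-block solution:
  B0:   IN={b, c, e, f}   OUT={c, d, e, f}
  B1:   IN={c, d, e, f}   OUT={b, c, d, e, f}
  B2:   IN={b, d, e}   OUT={b, d, e}
  B3:   IN={b, d, e}   OUT={a, b, d, e}
  B4:   IN={a, b, d, e}   OUT={a, b, e}
  B5:   IN={a, b}   OUT={d}
  B6:   IN={d}   OUT={e}
  B7:   IN={e}   OUT={}
  B8:   IN={}   OUT={}

Merge at B4: OUT[B4] = IN[B5] ⊔ IN[B7] = {a, b, e}

Answer: {a, b, e}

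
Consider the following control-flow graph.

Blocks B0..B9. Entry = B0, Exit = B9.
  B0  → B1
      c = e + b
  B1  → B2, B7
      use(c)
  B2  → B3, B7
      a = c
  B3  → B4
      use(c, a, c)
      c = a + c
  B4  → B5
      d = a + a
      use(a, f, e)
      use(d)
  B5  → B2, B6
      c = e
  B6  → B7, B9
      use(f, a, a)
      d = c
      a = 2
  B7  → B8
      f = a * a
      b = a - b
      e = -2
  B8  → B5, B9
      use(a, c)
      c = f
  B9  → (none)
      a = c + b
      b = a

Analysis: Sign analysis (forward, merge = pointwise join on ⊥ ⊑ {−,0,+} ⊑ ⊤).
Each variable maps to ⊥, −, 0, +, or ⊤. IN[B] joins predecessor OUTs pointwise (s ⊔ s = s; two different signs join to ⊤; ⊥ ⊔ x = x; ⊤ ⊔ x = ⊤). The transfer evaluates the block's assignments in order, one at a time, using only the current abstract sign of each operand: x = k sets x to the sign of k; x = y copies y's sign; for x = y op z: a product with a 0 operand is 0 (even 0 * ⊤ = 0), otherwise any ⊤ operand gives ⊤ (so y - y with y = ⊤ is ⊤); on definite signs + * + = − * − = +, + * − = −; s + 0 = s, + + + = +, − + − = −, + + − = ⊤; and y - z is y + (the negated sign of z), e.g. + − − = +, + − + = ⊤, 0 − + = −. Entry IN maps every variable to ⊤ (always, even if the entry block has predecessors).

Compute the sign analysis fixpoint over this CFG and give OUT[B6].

Answer: {a: +, b: ⊤, c: ⊤, d: ⊤, e: ⊤, f: ⊤}

Derivation:
Fixpoint table:
  B0: | IN=(all ⊤) | OUT=(all ⊤)
  B1: | IN=(all ⊤) | OUT=(all ⊤)
  B2: | IN=(all ⊤) | OUT=(all ⊤)
  B3: | IN=(all ⊤) | OUT=(all ⊤)
  B4: | IN=(all ⊤) | OUT=(all ⊤)
  B5: | IN=(all ⊤) | OUT=(all ⊤)
  B6: | IN=(all ⊤) | OUT={a:+; rest ⊤}
  B7: | IN=(all ⊤) | OUT={e:-; rest ⊤}
  B8: | IN={e:-; rest ⊤} | OUT={e:-; rest ⊤}
  B9: | IN=(all ⊤) | OUT=(all ⊤)

Merge at B6: IN[B6] = OUT[B5] = {a: ⊤, b: ⊤, c: ⊤, d: ⊤, e: ⊤, f: ⊤}
Applying B6's transfer function to that IN value gives OUT[B6] (row B6 above).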